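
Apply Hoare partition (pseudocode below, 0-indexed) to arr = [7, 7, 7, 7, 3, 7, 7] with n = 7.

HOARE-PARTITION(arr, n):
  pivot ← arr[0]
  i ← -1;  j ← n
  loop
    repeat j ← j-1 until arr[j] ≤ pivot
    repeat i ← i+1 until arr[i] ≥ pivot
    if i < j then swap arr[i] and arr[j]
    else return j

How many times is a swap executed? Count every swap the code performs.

pivot = arr[0] = 7; i = -1, j = 7
j→6 (arr[6]=7≤7), i→0 (arr[0]=7≥7); i<j, swap → [7, 7, 7, 7, 3, 7, 7]
j→5 (arr[5]=7≤7), i→1 (arr[1]=7≥7); i<j, swap → [7, 7, 7, 7, 3, 7, 7]
j→4 (arr[4]=3≤7), i→2 (arr[2]=7≥7); i<j, swap → [7, 7, 3, 7, 7, 7, 7]
j→3, i→3; i≥j, return j=3. arr = [7, 7, 3, 7, 7, 7, 7]

3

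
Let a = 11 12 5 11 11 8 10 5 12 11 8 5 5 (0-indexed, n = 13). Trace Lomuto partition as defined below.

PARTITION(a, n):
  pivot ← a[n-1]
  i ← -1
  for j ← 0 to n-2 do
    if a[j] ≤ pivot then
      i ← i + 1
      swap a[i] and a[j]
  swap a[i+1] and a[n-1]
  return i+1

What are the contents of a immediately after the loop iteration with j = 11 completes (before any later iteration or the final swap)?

pivot=5, i=-1
j=0: 11>5, skip
j=1: 12>5, skip
j=2: 5≤5, i=0, swap(0,2) ⇒ 5 12 11 11 11 8 10 5 12 11 8 5 5
j=3: 11>5, skip
j=4: 11>5, skip
j=5: 8>5, skip
j=6: 10>5, skip
j=7: 5≤5, i=1, swap(1,7) ⇒ 5 5 11 11 11 8 10 12 12 11 8 5 5
j=8: 12>5, skip
j=9: 11>5, skip
j=10: 8>5, skip
j=11: 5≤5, i=2, swap(2,11) ⇒ 5 5 5 11 11 8 10 12 12 11 8 11 5
(after j=11) a = 5 5 5 11 11 8 10 12 12 11 8 11 5

5 5 5 11 11 8 10 12 12 11 8 11 5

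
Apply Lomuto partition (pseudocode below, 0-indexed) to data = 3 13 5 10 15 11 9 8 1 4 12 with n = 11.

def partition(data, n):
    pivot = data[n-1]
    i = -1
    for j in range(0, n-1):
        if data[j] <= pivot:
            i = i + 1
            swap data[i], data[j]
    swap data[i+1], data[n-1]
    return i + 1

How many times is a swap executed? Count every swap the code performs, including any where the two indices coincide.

pivot=12, i=-1
j=0: 3≤12, i=0, swap(0,0) ⇒ 3 13 5 10 15 11 9 8 1 4 12
j=1: 13>12, skip
j=2: 5≤12, i=1, swap(1,2) ⇒ 3 5 13 10 15 11 9 8 1 4 12
j=3: 10≤12, i=2, swap(2,3) ⇒ 3 5 10 13 15 11 9 8 1 4 12
j=4: 15>12, skip
j=5: 11≤12, i=3, swap(3,5) ⇒ 3 5 10 11 15 13 9 8 1 4 12
j=6: 9≤12, i=4, swap(4,6) ⇒ 3 5 10 11 9 13 15 8 1 4 12
j=7: 8≤12, i=5, swap(5,7) ⇒ 3 5 10 11 9 8 15 13 1 4 12
j=8: 1≤12, i=6, swap(6,8) ⇒ 3 5 10 11 9 8 1 13 15 4 12
j=9: 4≤12, i=7, swap(7,9) ⇒ 3 5 10 11 9 8 1 4 15 13 12
swap(8,10) ⇒ 3 5 10 11 9 8 1 4 12 13 15; return 8

9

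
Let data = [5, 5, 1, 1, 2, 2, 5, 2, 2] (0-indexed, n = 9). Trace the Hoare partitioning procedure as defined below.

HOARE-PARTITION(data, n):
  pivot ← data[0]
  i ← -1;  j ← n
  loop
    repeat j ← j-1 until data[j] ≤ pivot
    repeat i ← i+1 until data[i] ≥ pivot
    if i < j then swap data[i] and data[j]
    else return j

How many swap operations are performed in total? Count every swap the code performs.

pivot = data[0] = 5; i = -1, j = 9
j→8 (data[8]=2≤5), i→0 (data[0]=5≥5); i<j, swap → [2, 5, 1, 1, 2, 2, 5, 2, 5]
j→7 (data[7]=2≤5), i→1 (data[1]=5≥5); i<j, swap → [2, 2, 1, 1, 2, 2, 5, 5, 5]
j→6, i→6; i≥j, return j=6. data = [2, 2, 1, 1, 2, 2, 5, 5, 5]

2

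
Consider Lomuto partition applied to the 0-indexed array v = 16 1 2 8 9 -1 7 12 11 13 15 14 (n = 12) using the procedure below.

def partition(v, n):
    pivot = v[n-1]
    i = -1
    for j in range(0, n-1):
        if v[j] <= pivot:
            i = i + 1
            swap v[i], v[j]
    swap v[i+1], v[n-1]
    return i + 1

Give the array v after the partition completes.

1 2 8 9 -1 7 12 11 13 14 15 16

pivot=14, i=-1
j=0: 16>14, skip
j=1: 1≤14, i=0, swap(0,1) ⇒ 1 16 2 8 9 -1 7 12 11 13 15 14
j=2: 2≤14, i=1, swap(1,2) ⇒ 1 2 16 8 9 -1 7 12 11 13 15 14
j=3: 8≤14, i=2, swap(2,3) ⇒ 1 2 8 16 9 -1 7 12 11 13 15 14
j=4: 9≤14, i=3, swap(3,4) ⇒ 1 2 8 9 16 -1 7 12 11 13 15 14
j=5: -1≤14, i=4, swap(4,5) ⇒ 1 2 8 9 -1 16 7 12 11 13 15 14
j=6: 7≤14, i=5, swap(5,6) ⇒ 1 2 8 9 -1 7 16 12 11 13 15 14
j=7: 12≤14, i=6, swap(6,7) ⇒ 1 2 8 9 -1 7 12 16 11 13 15 14
j=8: 11≤14, i=7, swap(7,8) ⇒ 1 2 8 9 -1 7 12 11 16 13 15 14
j=9: 13≤14, i=8, swap(8,9) ⇒ 1 2 8 9 -1 7 12 11 13 16 15 14
j=10: 15>14, skip
swap(9,11) ⇒ 1 2 8 9 -1 7 12 11 13 14 15 16; return 9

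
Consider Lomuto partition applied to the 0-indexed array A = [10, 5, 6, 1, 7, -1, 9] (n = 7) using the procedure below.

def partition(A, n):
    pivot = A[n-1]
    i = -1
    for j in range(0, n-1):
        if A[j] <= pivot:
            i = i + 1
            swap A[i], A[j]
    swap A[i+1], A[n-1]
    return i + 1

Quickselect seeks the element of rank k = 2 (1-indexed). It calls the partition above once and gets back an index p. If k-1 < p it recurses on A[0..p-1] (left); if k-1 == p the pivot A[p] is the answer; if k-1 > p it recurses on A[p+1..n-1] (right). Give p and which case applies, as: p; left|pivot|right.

5; left

pivot=9, i=-1
j=0: 10>9, skip
j=1: 5≤9, i=0, swap(0,1) ⇒ [5, 10, 6, 1, 7, -1, 9]
j=2: 6≤9, i=1, swap(1,2) ⇒ [5, 6, 10, 1, 7, -1, 9]
j=3: 1≤9, i=2, swap(2,3) ⇒ [5, 6, 1, 10, 7, -1, 9]
j=4: 7≤9, i=3, swap(3,4) ⇒ [5, 6, 1, 7, 10, -1, 9]
j=5: -1≤9, i=4, swap(4,5) ⇒ [5, 6, 1, 7, -1, 10, 9]
swap(5,6) ⇒ [5, 6, 1, 7, -1, 9, 10]; return 5
p = 5; k-1 = 1 < 5 ⇒ left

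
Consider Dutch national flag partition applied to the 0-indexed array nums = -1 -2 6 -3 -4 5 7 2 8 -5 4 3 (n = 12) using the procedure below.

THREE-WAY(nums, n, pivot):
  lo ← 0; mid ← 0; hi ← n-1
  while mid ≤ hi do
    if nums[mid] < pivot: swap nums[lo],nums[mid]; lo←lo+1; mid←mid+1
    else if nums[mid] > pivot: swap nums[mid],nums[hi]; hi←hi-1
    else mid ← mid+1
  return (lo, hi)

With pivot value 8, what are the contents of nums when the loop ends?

pivot = 8; lo=0, mid=0, hi=11
nums[mid]=-1<8: swap nums[0],nums[0]; lo=1,mid=1 → -1 -2 6 -3 -4 5 7 2 8 -5 4 3
nums[mid]=-2<8: swap nums[1],nums[1]; lo=2,mid=2 → -1 -2 6 -3 -4 5 7 2 8 -5 4 3
nums[mid]=6<8: swap nums[2],nums[2]; lo=3,mid=3 → -1 -2 6 -3 -4 5 7 2 8 -5 4 3
nums[mid]=-3<8: swap nums[3],nums[3]; lo=4,mid=4 → -1 -2 6 -3 -4 5 7 2 8 -5 4 3
nums[mid]=-4<8: swap nums[4],nums[4]; lo=5,mid=5 → -1 -2 6 -3 -4 5 7 2 8 -5 4 3
nums[mid]=5<8: swap nums[5],nums[5]; lo=6,mid=6 → -1 -2 6 -3 -4 5 7 2 8 -5 4 3
nums[mid]=7<8: swap nums[6],nums[6]; lo=7,mid=7 → -1 -2 6 -3 -4 5 7 2 8 -5 4 3
nums[mid]=2<8: swap nums[7],nums[7]; lo=8,mid=8 → -1 -2 6 -3 -4 5 7 2 8 -5 4 3
nums[mid]=8=8: mid=9
nums[mid]=-5<8: swap nums[8],nums[9]; lo=9,mid=10 → -1 -2 6 -3 -4 5 7 2 -5 8 4 3
nums[mid]=4<8: swap nums[9],nums[10]; lo=10,mid=11 → -1 -2 6 -3 -4 5 7 2 -5 4 8 3
nums[mid]=3<8: swap nums[10],nums[11]; lo=11,mid=12 → -1 -2 6 -3 -4 5 7 2 -5 4 3 8
end: lo=11, hi=11; nums = -1 -2 6 -3 -4 5 7 2 -5 4 3 8

-1 -2 6 -3 -4 5 7 2 -5 4 3 8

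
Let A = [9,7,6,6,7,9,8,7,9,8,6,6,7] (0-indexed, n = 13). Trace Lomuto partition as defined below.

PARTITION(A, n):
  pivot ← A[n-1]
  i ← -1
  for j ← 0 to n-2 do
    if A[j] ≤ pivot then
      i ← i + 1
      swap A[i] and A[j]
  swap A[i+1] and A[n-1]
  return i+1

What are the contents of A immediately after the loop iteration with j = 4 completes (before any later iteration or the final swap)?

[7,6,6,7,9,9,8,7,9,8,6,6,7]

pivot=7, i=-1
j=0: 9>7, skip
j=1: 7≤7, i=0, swap(0,1) ⇒ [7,9,6,6,7,9,8,7,9,8,6,6,7]
j=2: 6≤7, i=1, swap(1,2) ⇒ [7,6,9,6,7,9,8,7,9,8,6,6,7]
j=3: 6≤7, i=2, swap(2,3) ⇒ [7,6,6,9,7,9,8,7,9,8,6,6,7]
j=4: 7≤7, i=3, swap(3,4) ⇒ [7,6,6,7,9,9,8,7,9,8,6,6,7]
(after j=4) A = [7,6,6,7,9,9,8,7,9,8,6,6,7]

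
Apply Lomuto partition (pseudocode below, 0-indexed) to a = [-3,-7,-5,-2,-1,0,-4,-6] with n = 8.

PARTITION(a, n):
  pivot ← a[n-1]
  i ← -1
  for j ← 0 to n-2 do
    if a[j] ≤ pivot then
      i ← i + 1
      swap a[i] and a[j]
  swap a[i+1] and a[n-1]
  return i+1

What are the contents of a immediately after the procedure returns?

[-7,-6,-5,-2,-1,0,-4,-3]

pivot=-6, i=-1
j=0: -3>-6, skip
j=1: -7≤-6, i=0, swap(0,1) ⇒ [-7,-3,-5,-2,-1,0,-4,-6]
j=2: -5>-6, skip
j=3: -2>-6, skip
j=4: -1>-6, skip
j=5: 0>-6, skip
j=6: -4>-6, skip
swap(1,7) ⇒ [-7,-6,-5,-2,-1,0,-4,-3]; return 1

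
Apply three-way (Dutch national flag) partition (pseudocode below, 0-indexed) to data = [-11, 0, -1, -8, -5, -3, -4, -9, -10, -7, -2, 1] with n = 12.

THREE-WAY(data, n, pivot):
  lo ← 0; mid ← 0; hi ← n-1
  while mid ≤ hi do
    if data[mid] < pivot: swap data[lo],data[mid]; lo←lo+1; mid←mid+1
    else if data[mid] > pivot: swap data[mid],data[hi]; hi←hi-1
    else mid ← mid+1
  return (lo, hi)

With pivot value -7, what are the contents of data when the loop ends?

[-11, -10, -8, -9, -7, -4, -3, -5, -1, -2, 1, 0]

pivot = -7; lo=0, mid=0, hi=11
data[mid]=-11<-7: swap data[0],data[0]; lo=1,mid=1 → [-11, 0, -1, -8, -5, -3, -4, -9, -10, -7, -2, 1]
data[mid]=0>-7: swap data[1],data[11]; hi=10 → [-11, 1, -1, -8, -5, -3, -4, -9, -10, -7, -2, 0]
data[mid]=1>-7: swap data[1],data[10]; hi=9 → [-11, -2, -1, -8, -5, -3, -4, -9, -10, -7, 1, 0]
data[mid]=-2>-7: swap data[1],data[9]; hi=8 → [-11, -7, -1, -8, -5, -3, -4, -9, -10, -2, 1, 0]
data[mid]=-7=-7: mid=2
data[mid]=-1>-7: swap data[2],data[8]; hi=7 → [-11, -7, -10, -8, -5, -3, -4, -9, -1, -2, 1, 0]
data[mid]=-10<-7: swap data[1],data[2]; lo=2,mid=3 → [-11, -10, -7, -8, -5, -3, -4, -9, -1, -2, 1, 0]
data[mid]=-8<-7: swap data[2],data[3]; lo=3,mid=4 → [-11, -10, -8, -7, -5, -3, -4, -9, -1, -2, 1, 0]
data[mid]=-5>-7: swap data[4],data[7]; hi=6 → [-11, -10, -8, -7, -9, -3, -4, -5, -1, -2, 1, 0]
data[mid]=-9<-7: swap data[3],data[4]; lo=4,mid=5 → [-11, -10, -8, -9, -7, -3, -4, -5, -1, -2, 1, 0]
data[mid]=-3>-7: swap data[5],data[6]; hi=5 → [-11, -10, -8, -9, -7, -4, -3, -5, -1, -2, 1, 0]
data[mid]=-4>-7: swap data[5],data[5]; hi=4 → [-11, -10, -8, -9, -7, -4, -3, -5, -1, -2, 1, 0]
end: lo=4, hi=4; data = [-11, -10, -8, -9, -7, -4, -3, -5, -1, -2, 1, 0]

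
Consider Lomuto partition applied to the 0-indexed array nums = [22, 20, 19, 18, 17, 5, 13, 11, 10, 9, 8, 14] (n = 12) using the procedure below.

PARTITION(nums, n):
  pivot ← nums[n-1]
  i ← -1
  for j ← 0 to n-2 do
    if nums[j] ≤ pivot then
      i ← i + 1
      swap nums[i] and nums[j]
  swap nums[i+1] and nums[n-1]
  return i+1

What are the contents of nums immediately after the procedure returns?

pivot=14, i=-1
j=0: 22>14, skip
j=1: 20>14, skip
j=2: 19>14, skip
j=3: 18>14, skip
j=4: 17>14, skip
j=5: 5≤14, i=0, swap(0,5) ⇒ [5, 20, 19, 18, 17, 22, 13, 11, 10, 9, 8, 14]
j=6: 13≤14, i=1, swap(1,6) ⇒ [5, 13, 19, 18, 17, 22, 20, 11, 10, 9, 8, 14]
j=7: 11≤14, i=2, swap(2,7) ⇒ [5, 13, 11, 18, 17, 22, 20, 19, 10, 9, 8, 14]
j=8: 10≤14, i=3, swap(3,8) ⇒ [5, 13, 11, 10, 17, 22, 20, 19, 18, 9, 8, 14]
j=9: 9≤14, i=4, swap(4,9) ⇒ [5, 13, 11, 10, 9, 22, 20, 19, 18, 17, 8, 14]
j=10: 8≤14, i=5, swap(5,10) ⇒ [5, 13, 11, 10, 9, 8, 20, 19, 18, 17, 22, 14]
swap(6,11) ⇒ [5, 13, 11, 10, 9, 8, 14, 19, 18, 17, 22, 20]; return 6

[5, 13, 11, 10, 9, 8, 14, 19, 18, 17, 22, 20]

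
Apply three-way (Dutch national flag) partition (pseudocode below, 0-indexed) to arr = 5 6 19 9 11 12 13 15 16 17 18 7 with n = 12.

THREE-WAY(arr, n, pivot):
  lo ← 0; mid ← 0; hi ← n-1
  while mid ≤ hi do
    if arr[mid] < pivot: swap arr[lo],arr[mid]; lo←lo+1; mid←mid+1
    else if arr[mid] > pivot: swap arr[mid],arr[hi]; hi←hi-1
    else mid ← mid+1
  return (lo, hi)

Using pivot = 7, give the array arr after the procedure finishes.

pivot = 7; lo=0, mid=0, hi=11
arr[mid]=5<7: swap arr[0],arr[0]; lo=1,mid=1 → 5 6 19 9 11 12 13 15 16 17 18 7
arr[mid]=6<7: swap arr[1],arr[1]; lo=2,mid=2 → 5 6 19 9 11 12 13 15 16 17 18 7
arr[mid]=19>7: swap arr[2],arr[11]; hi=10 → 5 6 7 9 11 12 13 15 16 17 18 19
arr[mid]=7=7: mid=3
arr[mid]=9>7: swap arr[3],arr[10]; hi=9 → 5 6 7 18 11 12 13 15 16 17 9 19
arr[mid]=18>7: swap arr[3],arr[9]; hi=8 → 5 6 7 17 11 12 13 15 16 18 9 19
arr[mid]=17>7: swap arr[3],arr[8]; hi=7 → 5 6 7 16 11 12 13 15 17 18 9 19
arr[mid]=16>7: swap arr[3],arr[7]; hi=6 → 5 6 7 15 11 12 13 16 17 18 9 19
arr[mid]=15>7: swap arr[3],arr[6]; hi=5 → 5 6 7 13 11 12 15 16 17 18 9 19
arr[mid]=13>7: swap arr[3],arr[5]; hi=4 → 5 6 7 12 11 13 15 16 17 18 9 19
arr[mid]=12>7: swap arr[3],arr[4]; hi=3 → 5 6 7 11 12 13 15 16 17 18 9 19
arr[mid]=11>7: swap arr[3],arr[3]; hi=2 → 5 6 7 11 12 13 15 16 17 18 9 19
end: lo=2, hi=2; arr = 5 6 7 11 12 13 15 16 17 18 9 19

5 6 7 11 12 13 15 16 17 18 9 19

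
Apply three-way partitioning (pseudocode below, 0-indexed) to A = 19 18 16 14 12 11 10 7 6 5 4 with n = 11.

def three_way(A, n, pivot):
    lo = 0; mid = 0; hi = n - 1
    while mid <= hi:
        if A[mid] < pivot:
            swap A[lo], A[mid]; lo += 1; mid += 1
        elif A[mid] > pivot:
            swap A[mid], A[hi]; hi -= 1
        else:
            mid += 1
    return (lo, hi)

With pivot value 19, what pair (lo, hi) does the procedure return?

pivot = 19; lo=0, mid=0, hi=10
A[mid]=19=19: mid=1
A[mid]=18<19: swap A[0],A[1]; lo=1,mid=2 → 18 19 16 14 12 11 10 7 6 5 4
A[mid]=16<19: swap A[1],A[2]; lo=2,mid=3 → 18 16 19 14 12 11 10 7 6 5 4
A[mid]=14<19: swap A[2],A[3]; lo=3,mid=4 → 18 16 14 19 12 11 10 7 6 5 4
A[mid]=12<19: swap A[3],A[4]; lo=4,mid=5 → 18 16 14 12 19 11 10 7 6 5 4
A[mid]=11<19: swap A[4],A[5]; lo=5,mid=6 → 18 16 14 12 11 19 10 7 6 5 4
A[mid]=10<19: swap A[5],A[6]; lo=6,mid=7 → 18 16 14 12 11 10 19 7 6 5 4
A[mid]=7<19: swap A[6],A[7]; lo=7,mid=8 → 18 16 14 12 11 10 7 19 6 5 4
A[mid]=6<19: swap A[7],A[8]; lo=8,mid=9 → 18 16 14 12 11 10 7 6 19 5 4
A[mid]=5<19: swap A[8],A[9]; lo=9,mid=10 → 18 16 14 12 11 10 7 6 5 19 4
A[mid]=4<19: swap A[9],A[10]; lo=10,mid=11 → 18 16 14 12 11 10 7 6 5 4 19
end: lo=10, hi=10; A = 18 16 14 12 11 10 7 6 5 4 19

(10, 10)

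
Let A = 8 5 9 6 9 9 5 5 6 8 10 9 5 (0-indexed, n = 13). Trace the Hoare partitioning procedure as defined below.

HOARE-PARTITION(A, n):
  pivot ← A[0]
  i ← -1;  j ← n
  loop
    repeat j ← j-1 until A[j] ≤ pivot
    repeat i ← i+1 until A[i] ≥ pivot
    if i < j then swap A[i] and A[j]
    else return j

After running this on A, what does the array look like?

pivot=8
j stops at 12 (5), i stops at 0 (8); swap ⇒ 5 5 9 6 9 9 5 5 6 8 10 9 8
j stops at 9 (8), i stops at 2 (9); swap ⇒ 5 5 8 6 9 9 5 5 6 9 10 9 8
j stops at 8 (6), i stops at 4 (9); swap ⇒ 5 5 8 6 6 9 5 5 9 9 10 9 8
j stops at 7 (5), i stops at 5 (9); swap ⇒ 5 5 8 6 6 5 5 9 9 9 10 9 8
j stops at 6, i stops at 7; i≥j ⇒ return 6. A=5 5 8 6 6 5 5 9 9 9 10 9 8

5 5 8 6 6 5 5 9 9 9 10 9 8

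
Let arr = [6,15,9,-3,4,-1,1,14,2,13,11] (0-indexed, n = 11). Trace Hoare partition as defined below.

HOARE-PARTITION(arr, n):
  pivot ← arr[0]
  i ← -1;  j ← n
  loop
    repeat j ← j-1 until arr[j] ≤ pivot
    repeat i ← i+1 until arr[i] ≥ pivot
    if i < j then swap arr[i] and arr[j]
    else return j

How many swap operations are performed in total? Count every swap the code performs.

pivot=6
j stops at 8 (2), i stops at 0 (6); swap ⇒ [2,15,9,-3,4,-1,1,14,6,13,11]
j stops at 6 (1), i stops at 1 (15); swap ⇒ [2,1,9,-3,4,-1,15,14,6,13,11]
j stops at 5 (-1), i stops at 2 (9); swap ⇒ [2,1,-1,-3,4,9,15,14,6,13,11]
j stops at 4, i stops at 5; i≥j ⇒ return 4. arr=[2,1,-1,-3,4,9,15,14,6,13,11]

3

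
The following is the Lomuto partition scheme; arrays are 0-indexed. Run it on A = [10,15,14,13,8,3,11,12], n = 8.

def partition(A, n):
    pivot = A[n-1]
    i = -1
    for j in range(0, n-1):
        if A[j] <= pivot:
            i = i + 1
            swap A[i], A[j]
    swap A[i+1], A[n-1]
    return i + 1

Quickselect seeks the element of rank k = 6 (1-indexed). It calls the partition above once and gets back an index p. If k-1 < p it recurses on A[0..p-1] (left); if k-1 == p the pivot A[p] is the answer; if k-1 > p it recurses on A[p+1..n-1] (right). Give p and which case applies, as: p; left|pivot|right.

pivot=12, i=-1
j=0: 10≤12, i=0, swap(0,0) ⇒ [10,15,14,13,8,3,11,12]
j=1: 15>12, skip
j=2: 14>12, skip
j=3: 13>12, skip
j=4: 8≤12, i=1, swap(1,4) ⇒ [10,8,14,13,15,3,11,12]
j=5: 3≤12, i=2, swap(2,5) ⇒ [10,8,3,13,15,14,11,12]
j=6: 11≤12, i=3, swap(3,6) ⇒ [10,8,3,11,15,14,13,12]
swap(4,7) ⇒ [10,8,3,11,12,14,13,15]; return 4
p = 4; k-1 = 5 > 4 ⇒ right

4; right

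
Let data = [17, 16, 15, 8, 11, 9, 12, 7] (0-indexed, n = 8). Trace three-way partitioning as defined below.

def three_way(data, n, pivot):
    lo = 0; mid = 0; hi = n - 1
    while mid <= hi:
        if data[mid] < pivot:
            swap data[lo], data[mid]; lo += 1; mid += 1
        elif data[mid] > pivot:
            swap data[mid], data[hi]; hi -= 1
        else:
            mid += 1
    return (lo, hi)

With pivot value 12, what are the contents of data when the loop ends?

[7, 9, 8, 11, 12, 15, 16, 17]

lo=0 mid=0 hi=7
17>12: swap(0,7), hi=6 ⇒ [7, 16, 15, 8, 11, 9, 12, 17]
7<12: swap(0,0), lo=1 mid=1 ⇒ [7, 16, 15, 8, 11, 9, 12, 17]
16>12: swap(1,6), hi=5 ⇒ [7, 12, 15, 8, 11, 9, 16, 17]
12=12: mid=2
15>12: swap(2,5), hi=4 ⇒ [7, 12, 9, 8, 11, 15, 16, 17]
9<12: swap(1,2), lo=2 mid=3 ⇒ [7, 9, 12, 8, 11, 15, 16, 17]
8<12: swap(2,3), lo=3 mid=4 ⇒ [7, 9, 8, 12, 11, 15, 16, 17]
11<12: swap(3,4), lo=4 mid=5 ⇒ [7, 9, 8, 11, 12, 15, 16, 17]
done. lo=4 hi=4; data=[7, 9, 8, 11, 12, 15, 16, 17]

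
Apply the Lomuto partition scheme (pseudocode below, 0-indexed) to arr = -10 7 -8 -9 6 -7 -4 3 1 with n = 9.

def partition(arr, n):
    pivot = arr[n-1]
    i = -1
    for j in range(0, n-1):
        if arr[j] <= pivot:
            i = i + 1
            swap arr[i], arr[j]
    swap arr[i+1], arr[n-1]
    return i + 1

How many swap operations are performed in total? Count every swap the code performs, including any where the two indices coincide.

pivot=1, i=-1
j=0: -10≤1, i=0, swap(0,0) ⇒ -10 7 -8 -9 6 -7 -4 3 1
j=1: 7>1, skip
j=2: -8≤1, i=1, swap(1,2) ⇒ -10 -8 7 -9 6 -7 -4 3 1
j=3: -9≤1, i=2, swap(2,3) ⇒ -10 -8 -9 7 6 -7 -4 3 1
j=4: 6>1, skip
j=5: -7≤1, i=3, swap(3,5) ⇒ -10 -8 -9 -7 6 7 -4 3 1
j=6: -4≤1, i=4, swap(4,6) ⇒ -10 -8 -9 -7 -4 7 6 3 1
j=7: 3>1, skip
swap(5,8) ⇒ -10 -8 -9 -7 -4 1 6 3 7; return 5

6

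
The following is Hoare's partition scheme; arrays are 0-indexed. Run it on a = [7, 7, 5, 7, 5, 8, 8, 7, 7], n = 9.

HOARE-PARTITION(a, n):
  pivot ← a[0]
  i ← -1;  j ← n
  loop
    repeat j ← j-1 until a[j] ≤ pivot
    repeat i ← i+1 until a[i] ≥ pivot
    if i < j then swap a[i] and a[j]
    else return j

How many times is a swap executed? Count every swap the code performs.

3

pivot=7
j stops at 8 (7), i stops at 0 (7); swap ⇒ [7, 7, 5, 7, 5, 8, 8, 7, 7]
j stops at 7 (7), i stops at 1 (7); swap ⇒ [7, 7, 5, 7, 5, 8, 8, 7, 7]
j stops at 4 (5), i stops at 3 (7); swap ⇒ [7, 7, 5, 5, 7, 8, 8, 7, 7]
j stops at 3, i stops at 4; i≥j ⇒ return 3. a=[7, 7, 5, 5, 7, 8, 8, 7, 7]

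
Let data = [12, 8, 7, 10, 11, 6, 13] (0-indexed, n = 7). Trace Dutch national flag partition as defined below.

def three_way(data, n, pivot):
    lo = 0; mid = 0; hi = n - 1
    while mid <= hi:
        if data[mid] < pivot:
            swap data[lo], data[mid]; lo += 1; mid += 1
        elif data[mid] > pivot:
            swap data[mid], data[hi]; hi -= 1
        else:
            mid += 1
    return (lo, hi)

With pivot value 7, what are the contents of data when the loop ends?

lo=0 mid=0 hi=6
12>7: swap(0,6), hi=5 ⇒ [13, 8, 7, 10, 11, 6, 12]
13>7: swap(0,5), hi=4 ⇒ [6, 8, 7, 10, 11, 13, 12]
6<7: swap(0,0), lo=1 mid=1 ⇒ [6, 8, 7, 10, 11, 13, 12]
8>7: swap(1,4), hi=3 ⇒ [6, 11, 7, 10, 8, 13, 12]
11>7: swap(1,3), hi=2 ⇒ [6, 10, 7, 11, 8, 13, 12]
10>7: swap(1,2), hi=1 ⇒ [6, 7, 10, 11, 8, 13, 12]
7=7: mid=2
done. lo=1 hi=1; data=[6, 7, 10, 11, 8, 13, 12]

[6, 7, 10, 11, 8, 13, 12]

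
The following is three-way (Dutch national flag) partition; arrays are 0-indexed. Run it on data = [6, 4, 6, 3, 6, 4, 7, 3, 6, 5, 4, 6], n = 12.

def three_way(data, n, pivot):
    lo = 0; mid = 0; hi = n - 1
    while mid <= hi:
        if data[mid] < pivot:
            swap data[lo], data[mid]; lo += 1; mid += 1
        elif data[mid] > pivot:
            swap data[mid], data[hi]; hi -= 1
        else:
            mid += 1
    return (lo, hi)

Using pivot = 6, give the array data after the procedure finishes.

[4, 3, 4, 3, 5, 4, 6, 6, 6, 6, 6, 7]

lo=0 mid=0 hi=11
6=6: mid=1
4<6: swap(0,1), lo=1 mid=2 ⇒ [4, 6, 6, 3, 6, 4, 7, 3, 6, 5, 4, 6]
6=6: mid=3
3<6: swap(1,3), lo=2 mid=4 ⇒ [4, 3, 6, 6, 6, 4, 7, 3, 6, 5, 4, 6]
6=6: mid=5
4<6: swap(2,5), lo=3 mid=6 ⇒ [4, 3, 4, 6, 6, 6, 7, 3, 6, 5, 4, 6]
7>6: swap(6,11), hi=10 ⇒ [4, 3, 4, 6, 6, 6, 6, 3, 6, 5, 4, 7]
6=6: mid=7
3<6: swap(3,7), lo=4 mid=8 ⇒ [4, 3, 4, 3, 6, 6, 6, 6, 6, 5, 4, 7]
6=6: mid=9
5<6: swap(4,9), lo=5 mid=10 ⇒ [4, 3, 4, 3, 5, 6, 6, 6, 6, 6, 4, 7]
4<6: swap(5,10), lo=6 mid=11 ⇒ [4, 3, 4, 3, 5, 4, 6, 6, 6, 6, 6, 7]
done. lo=6 hi=10; data=[4, 3, 4, 3, 5, 4, 6, 6, 6, 6, 6, 7]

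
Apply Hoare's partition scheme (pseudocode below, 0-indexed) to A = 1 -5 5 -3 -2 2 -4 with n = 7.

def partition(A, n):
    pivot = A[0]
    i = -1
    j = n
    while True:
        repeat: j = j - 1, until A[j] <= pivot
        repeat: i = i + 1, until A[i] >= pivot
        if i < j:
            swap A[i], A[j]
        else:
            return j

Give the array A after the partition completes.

-4 -5 -2 -3 5 2 1

pivot=1
j stops at 6 (-4), i stops at 0 (1); swap ⇒ -4 -5 5 -3 -2 2 1
j stops at 4 (-2), i stops at 2 (5); swap ⇒ -4 -5 -2 -3 5 2 1
j stops at 3, i stops at 4; i≥j ⇒ return 3. A=-4 -5 -2 -3 5 2 1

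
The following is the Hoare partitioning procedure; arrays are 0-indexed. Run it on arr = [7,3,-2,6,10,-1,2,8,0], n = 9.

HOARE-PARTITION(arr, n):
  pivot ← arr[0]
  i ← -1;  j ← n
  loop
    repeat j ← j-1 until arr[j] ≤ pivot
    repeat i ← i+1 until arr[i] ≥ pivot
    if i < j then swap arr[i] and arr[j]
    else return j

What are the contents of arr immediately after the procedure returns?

[0,3,-2,6,2,-1,10,8,7]

pivot = arr[0] = 7; i = -1, j = 9
j→8 (arr[8]=0≤7), i→0 (arr[0]=7≥7); i<j, swap → [0,3,-2,6,10,-1,2,8,7]
j→6 (arr[6]=2≤7), i→4 (arr[4]=10≥7); i<j, swap → [0,3,-2,6,2,-1,10,8,7]
j→5, i→6; i≥j, return j=5. arr = [0,3,-2,6,2,-1,10,8,7]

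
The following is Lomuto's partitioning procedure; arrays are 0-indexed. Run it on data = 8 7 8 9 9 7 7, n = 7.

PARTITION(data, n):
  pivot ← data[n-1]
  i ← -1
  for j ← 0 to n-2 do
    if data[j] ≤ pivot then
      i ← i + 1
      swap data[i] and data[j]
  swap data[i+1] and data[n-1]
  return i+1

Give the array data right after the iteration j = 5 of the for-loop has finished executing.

pivot = data[6] = 7; i = -1
j=0: data[0]=8 > 7 → no swap
j=1: data[1]=7 ≤ 7 → i=0, swap data[0],data[1] → 7 8 8 9 9 7 7
j=2: data[2]=8 > 7 → no swap
j=3: data[3]=9 > 7 → no swap
j=4: data[4]=9 > 7 → no swap
j=5: data[5]=7 ≤ 7 → i=1, swap data[1],data[5] → 7 7 8 9 9 8 7
(after j=5) data = 7 7 8 9 9 8 7

7 7 8 9 9 8 7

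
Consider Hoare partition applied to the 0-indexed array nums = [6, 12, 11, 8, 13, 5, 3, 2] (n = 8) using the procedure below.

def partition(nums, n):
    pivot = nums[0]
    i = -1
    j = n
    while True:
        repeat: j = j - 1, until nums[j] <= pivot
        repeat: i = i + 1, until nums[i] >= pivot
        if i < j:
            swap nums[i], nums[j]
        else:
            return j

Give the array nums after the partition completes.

pivot=6
j stops at 7 (2), i stops at 0 (6); swap ⇒ [2, 12, 11, 8, 13, 5, 3, 6]
j stops at 6 (3), i stops at 1 (12); swap ⇒ [2, 3, 11, 8, 13, 5, 12, 6]
j stops at 5 (5), i stops at 2 (11); swap ⇒ [2, 3, 5, 8, 13, 11, 12, 6]
j stops at 2, i stops at 3; i≥j ⇒ return 2. nums=[2, 3, 5, 8, 13, 11, 12, 6]

[2, 3, 5, 8, 13, 11, 12, 6]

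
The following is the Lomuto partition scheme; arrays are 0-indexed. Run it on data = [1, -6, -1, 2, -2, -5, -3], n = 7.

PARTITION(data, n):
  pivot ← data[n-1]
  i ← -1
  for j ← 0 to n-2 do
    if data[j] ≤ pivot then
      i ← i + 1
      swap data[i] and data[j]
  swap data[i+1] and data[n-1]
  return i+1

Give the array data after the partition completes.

pivot = data[6] = -3; i = -1
j=0: data[0]=1 > -3 → no swap
j=1: data[1]=-6 ≤ -3 → i=0, swap data[0],data[1] → [-6, 1, -1, 2, -2, -5, -3]
j=2: data[2]=-1 > -3 → no swap
j=3: data[3]=2 > -3 → no swap
j=4: data[4]=-2 > -3 → no swap
j=5: data[5]=-5 ≤ -3 → i=1, swap data[1],data[5] → [-6, -5, -1, 2, -2, 1, -3]
final swap data[2],data[6] → [-6, -5, -3, 2, -2, 1, -1]; return 2

[-6, -5, -3, 2, -2, 1, -1]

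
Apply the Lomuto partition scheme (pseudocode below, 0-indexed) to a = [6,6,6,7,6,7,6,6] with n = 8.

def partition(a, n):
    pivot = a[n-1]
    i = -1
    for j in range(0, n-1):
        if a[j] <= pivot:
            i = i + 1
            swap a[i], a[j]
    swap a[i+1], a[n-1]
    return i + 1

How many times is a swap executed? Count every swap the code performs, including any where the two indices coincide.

pivot=6, i=-1
j=0: 6≤6, i=0, swap(0,0) ⇒ [6,6,6,7,6,7,6,6]
j=1: 6≤6, i=1, swap(1,1) ⇒ [6,6,6,7,6,7,6,6]
j=2: 6≤6, i=2, swap(2,2) ⇒ [6,6,6,7,6,7,6,6]
j=3: 7>6, skip
j=4: 6≤6, i=3, swap(3,4) ⇒ [6,6,6,6,7,7,6,6]
j=5: 7>6, skip
j=6: 6≤6, i=4, swap(4,6) ⇒ [6,6,6,6,6,7,7,6]
swap(5,7) ⇒ [6,6,6,6,6,6,7,7]; return 5

6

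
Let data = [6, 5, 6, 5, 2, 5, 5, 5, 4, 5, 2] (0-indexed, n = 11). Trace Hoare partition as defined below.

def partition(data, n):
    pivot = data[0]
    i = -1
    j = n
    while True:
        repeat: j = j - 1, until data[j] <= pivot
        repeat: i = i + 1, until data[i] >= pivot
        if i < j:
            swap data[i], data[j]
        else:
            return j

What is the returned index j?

pivot = data[0] = 6; i = -1, j = 11
j→10 (data[10]=2≤6), i→0 (data[0]=6≥6); i<j, swap → [2, 5, 6, 5, 2, 5, 5, 5, 4, 5, 6]
j→9 (data[9]=5≤6), i→2 (data[2]=6≥6); i<j, swap → [2, 5, 5, 5, 2, 5, 5, 5, 4, 6, 6]
j→8, i→9; i≥j, return j=8. data = [2, 5, 5, 5, 2, 5, 5, 5, 4, 6, 6]

8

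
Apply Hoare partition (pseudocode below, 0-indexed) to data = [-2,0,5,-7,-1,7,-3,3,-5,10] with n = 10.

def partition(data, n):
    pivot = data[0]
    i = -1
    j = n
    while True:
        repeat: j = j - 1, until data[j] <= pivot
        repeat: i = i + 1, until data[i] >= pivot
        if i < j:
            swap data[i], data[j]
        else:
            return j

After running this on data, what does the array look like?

pivot = data[0] = -2; i = -1, j = 10
j→8 (data[8]=-5≤-2), i→0 (data[0]=-2≥-2); i<j, swap → [-5,0,5,-7,-1,7,-3,3,-2,10]
j→6 (data[6]=-3≤-2), i→1 (data[1]=0≥-2); i<j, swap → [-5,-3,5,-7,-1,7,0,3,-2,10]
j→3 (data[3]=-7≤-2), i→2 (data[2]=5≥-2); i<j, swap → [-5,-3,-7,5,-1,7,0,3,-2,10]
j→2, i→3; i≥j, return j=2. data = [-5,-3,-7,5,-1,7,0,3,-2,10]

[-5,-3,-7,5,-1,7,0,3,-2,10]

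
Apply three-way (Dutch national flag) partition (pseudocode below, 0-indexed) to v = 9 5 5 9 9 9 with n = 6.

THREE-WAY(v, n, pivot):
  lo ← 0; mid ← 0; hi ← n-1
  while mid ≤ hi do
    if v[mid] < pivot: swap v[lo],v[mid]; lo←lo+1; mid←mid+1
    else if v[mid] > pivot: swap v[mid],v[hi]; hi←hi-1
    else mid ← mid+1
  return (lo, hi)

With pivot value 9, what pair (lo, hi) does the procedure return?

pivot = 9; lo=0, mid=0, hi=5
v[mid]=9=9: mid=1
v[mid]=5<9: swap v[0],v[1]; lo=1,mid=2 → 5 9 5 9 9 9
v[mid]=5<9: swap v[1],v[2]; lo=2,mid=3 → 5 5 9 9 9 9
v[mid]=9=9: mid=4
v[mid]=9=9: mid=5
v[mid]=9=9: mid=6
end: lo=2, hi=5; v = 5 5 9 9 9 9

(2, 5)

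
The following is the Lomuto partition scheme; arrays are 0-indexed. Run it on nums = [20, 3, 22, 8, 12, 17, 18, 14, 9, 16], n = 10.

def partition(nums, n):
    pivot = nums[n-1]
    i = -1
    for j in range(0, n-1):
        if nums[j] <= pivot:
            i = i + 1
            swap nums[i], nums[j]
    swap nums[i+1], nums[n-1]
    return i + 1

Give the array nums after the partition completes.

[3, 8, 12, 14, 9, 16, 18, 20, 22, 17]

pivot=16, i=-1
j=0: 20>16, skip
j=1: 3≤16, i=0, swap(0,1) ⇒ [3, 20, 22, 8, 12, 17, 18, 14, 9, 16]
j=2: 22>16, skip
j=3: 8≤16, i=1, swap(1,3) ⇒ [3, 8, 22, 20, 12, 17, 18, 14, 9, 16]
j=4: 12≤16, i=2, swap(2,4) ⇒ [3, 8, 12, 20, 22, 17, 18, 14, 9, 16]
j=5: 17>16, skip
j=6: 18>16, skip
j=7: 14≤16, i=3, swap(3,7) ⇒ [3, 8, 12, 14, 22, 17, 18, 20, 9, 16]
j=8: 9≤16, i=4, swap(4,8) ⇒ [3, 8, 12, 14, 9, 17, 18, 20, 22, 16]
swap(5,9) ⇒ [3, 8, 12, 14, 9, 16, 18, 20, 22, 17]; return 5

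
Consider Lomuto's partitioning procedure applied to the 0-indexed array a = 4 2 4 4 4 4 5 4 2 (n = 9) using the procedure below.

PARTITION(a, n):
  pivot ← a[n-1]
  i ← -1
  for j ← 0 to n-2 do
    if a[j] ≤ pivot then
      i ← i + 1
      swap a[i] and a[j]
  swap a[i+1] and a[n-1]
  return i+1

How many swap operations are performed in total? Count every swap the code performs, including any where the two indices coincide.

2

pivot = a[8] = 2; i = -1
j=0: a[0]=4 > 2 → no swap
j=1: a[1]=2 ≤ 2 → i=0, swap a[0],a[1] → 2 4 4 4 4 4 5 4 2
j=2: a[2]=4 > 2 → no swap
j=3: a[3]=4 > 2 → no swap
j=4: a[4]=4 > 2 → no swap
j=5: a[5]=4 > 2 → no swap
j=6: a[6]=5 > 2 → no swap
j=7: a[7]=4 > 2 → no swap
final swap a[1],a[8] → 2 2 4 4 4 4 5 4 4; return 1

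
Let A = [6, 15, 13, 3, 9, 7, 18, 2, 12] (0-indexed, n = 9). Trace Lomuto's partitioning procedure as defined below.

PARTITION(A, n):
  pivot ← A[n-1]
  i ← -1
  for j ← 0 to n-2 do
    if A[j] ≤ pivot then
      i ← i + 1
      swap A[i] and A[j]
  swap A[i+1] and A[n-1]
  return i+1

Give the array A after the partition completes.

pivot=12, i=-1
j=0: 6≤12, i=0, swap(0,0) ⇒ [6, 15, 13, 3, 9, 7, 18, 2, 12]
j=1: 15>12, skip
j=2: 13>12, skip
j=3: 3≤12, i=1, swap(1,3) ⇒ [6, 3, 13, 15, 9, 7, 18, 2, 12]
j=4: 9≤12, i=2, swap(2,4) ⇒ [6, 3, 9, 15, 13, 7, 18, 2, 12]
j=5: 7≤12, i=3, swap(3,5) ⇒ [6, 3, 9, 7, 13, 15, 18, 2, 12]
j=6: 18>12, skip
j=7: 2≤12, i=4, swap(4,7) ⇒ [6, 3, 9, 7, 2, 15, 18, 13, 12]
swap(5,8) ⇒ [6, 3, 9, 7, 2, 12, 18, 13, 15]; return 5

[6, 3, 9, 7, 2, 12, 18, 13, 15]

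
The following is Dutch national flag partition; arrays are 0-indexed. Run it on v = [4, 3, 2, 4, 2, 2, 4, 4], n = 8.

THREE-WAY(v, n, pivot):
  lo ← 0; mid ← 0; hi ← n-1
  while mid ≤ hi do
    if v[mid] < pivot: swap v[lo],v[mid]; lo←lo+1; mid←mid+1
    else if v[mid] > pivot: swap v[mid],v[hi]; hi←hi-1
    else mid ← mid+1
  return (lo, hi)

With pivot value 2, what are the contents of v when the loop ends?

[2, 2, 2, 4, 3, 4, 4, 4]

pivot = 2; lo=0, mid=0, hi=7
v[mid]=4>2: swap v[0],v[7]; hi=6 → [4, 3, 2, 4, 2, 2, 4, 4]
v[mid]=4>2: swap v[0],v[6]; hi=5 → [4, 3, 2, 4, 2, 2, 4, 4]
v[mid]=4>2: swap v[0],v[5]; hi=4 → [2, 3, 2, 4, 2, 4, 4, 4]
v[mid]=2=2: mid=1
v[mid]=3>2: swap v[1],v[4]; hi=3 → [2, 2, 2, 4, 3, 4, 4, 4]
v[mid]=2=2: mid=2
v[mid]=2=2: mid=3
v[mid]=4>2: swap v[3],v[3]; hi=2 → [2, 2, 2, 4, 3, 4, 4, 4]
end: lo=0, hi=2; v = [2, 2, 2, 4, 3, 4, 4, 4]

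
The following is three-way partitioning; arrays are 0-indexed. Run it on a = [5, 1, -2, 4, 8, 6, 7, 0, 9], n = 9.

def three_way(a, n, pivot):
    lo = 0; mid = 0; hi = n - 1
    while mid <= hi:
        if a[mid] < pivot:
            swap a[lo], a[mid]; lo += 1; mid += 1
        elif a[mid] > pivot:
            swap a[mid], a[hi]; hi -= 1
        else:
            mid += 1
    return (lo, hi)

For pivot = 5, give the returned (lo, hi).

(4, 4)

lo=0 mid=0 hi=8
5=5: mid=1
1<5: swap(0,1), lo=1 mid=2 ⇒ [1, 5, -2, 4, 8, 6, 7, 0, 9]
-2<5: swap(1,2), lo=2 mid=3 ⇒ [1, -2, 5, 4, 8, 6, 7, 0, 9]
4<5: swap(2,3), lo=3 mid=4 ⇒ [1, -2, 4, 5, 8, 6, 7, 0, 9]
8>5: swap(4,8), hi=7 ⇒ [1, -2, 4, 5, 9, 6, 7, 0, 8]
9>5: swap(4,7), hi=6 ⇒ [1, -2, 4, 5, 0, 6, 7, 9, 8]
0<5: swap(3,4), lo=4 mid=5 ⇒ [1, -2, 4, 0, 5, 6, 7, 9, 8]
6>5: swap(5,6), hi=5 ⇒ [1, -2, 4, 0, 5, 7, 6, 9, 8]
7>5: swap(5,5), hi=4 ⇒ [1, -2, 4, 0, 5, 7, 6, 9, 8]
done. lo=4 hi=4; a=[1, -2, 4, 0, 5, 7, 6, 9, 8]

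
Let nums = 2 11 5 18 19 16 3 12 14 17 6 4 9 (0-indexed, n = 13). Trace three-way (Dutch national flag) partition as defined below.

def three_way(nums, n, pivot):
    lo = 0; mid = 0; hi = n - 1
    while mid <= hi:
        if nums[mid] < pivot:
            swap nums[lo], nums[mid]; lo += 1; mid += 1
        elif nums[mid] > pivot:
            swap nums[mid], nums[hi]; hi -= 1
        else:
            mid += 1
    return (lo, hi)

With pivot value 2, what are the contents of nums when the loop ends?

2 5 18 19 16 3 12 14 17 6 4 9 11

pivot = 2; lo=0, mid=0, hi=12
nums[mid]=2=2: mid=1
nums[mid]=11>2: swap nums[1],nums[12]; hi=11 → 2 9 5 18 19 16 3 12 14 17 6 4 11
nums[mid]=9>2: swap nums[1],nums[11]; hi=10 → 2 4 5 18 19 16 3 12 14 17 6 9 11
nums[mid]=4>2: swap nums[1],nums[10]; hi=9 → 2 6 5 18 19 16 3 12 14 17 4 9 11
nums[mid]=6>2: swap nums[1],nums[9]; hi=8 → 2 17 5 18 19 16 3 12 14 6 4 9 11
nums[mid]=17>2: swap nums[1],nums[8]; hi=7 → 2 14 5 18 19 16 3 12 17 6 4 9 11
nums[mid]=14>2: swap nums[1],nums[7]; hi=6 → 2 12 5 18 19 16 3 14 17 6 4 9 11
nums[mid]=12>2: swap nums[1],nums[6]; hi=5 → 2 3 5 18 19 16 12 14 17 6 4 9 11
nums[mid]=3>2: swap nums[1],nums[5]; hi=4 → 2 16 5 18 19 3 12 14 17 6 4 9 11
nums[mid]=16>2: swap nums[1],nums[4]; hi=3 → 2 19 5 18 16 3 12 14 17 6 4 9 11
nums[mid]=19>2: swap nums[1],nums[3]; hi=2 → 2 18 5 19 16 3 12 14 17 6 4 9 11
nums[mid]=18>2: swap nums[1],nums[2]; hi=1 → 2 5 18 19 16 3 12 14 17 6 4 9 11
nums[mid]=5>2: swap nums[1],nums[1]; hi=0 → 2 5 18 19 16 3 12 14 17 6 4 9 11
end: lo=0, hi=0; nums = 2 5 18 19 16 3 12 14 17 6 4 9 11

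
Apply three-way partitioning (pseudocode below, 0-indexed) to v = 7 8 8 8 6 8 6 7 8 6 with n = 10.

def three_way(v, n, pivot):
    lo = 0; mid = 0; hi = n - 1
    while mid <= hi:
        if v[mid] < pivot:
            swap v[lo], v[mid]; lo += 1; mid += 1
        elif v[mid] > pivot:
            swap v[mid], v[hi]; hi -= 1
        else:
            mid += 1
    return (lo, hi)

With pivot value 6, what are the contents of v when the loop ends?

lo=0 mid=0 hi=9
7>6: swap(0,9), hi=8 ⇒ 6 8 8 8 6 8 6 7 8 7
6=6: mid=1
8>6: swap(1,8), hi=7 ⇒ 6 8 8 8 6 8 6 7 8 7
8>6: swap(1,7), hi=6 ⇒ 6 7 8 8 6 8 6 8 8 7
7>6: swap(1,6), hi=5 ⇒ 6 6 8 8 6 8 7 8 8 7
6=6: mid=2
8>6: swap(2,5), hi=4 ⇒ 6 6 8 8 6 8 7 8 8 7
8>6: swap(2,4), hi=3 ⇒ 6 6 6 8 8 8 7 8 8 7
6=6: mid=3
8>6: swap(3,3), hi=2 ⇒ 6 6 6 8 8 8 7 8 8 7
done. lo=0 hi=2; v=6 6 6 8 8 8 7 8 8 7

6 6 6 8 8 8 7 8 8 7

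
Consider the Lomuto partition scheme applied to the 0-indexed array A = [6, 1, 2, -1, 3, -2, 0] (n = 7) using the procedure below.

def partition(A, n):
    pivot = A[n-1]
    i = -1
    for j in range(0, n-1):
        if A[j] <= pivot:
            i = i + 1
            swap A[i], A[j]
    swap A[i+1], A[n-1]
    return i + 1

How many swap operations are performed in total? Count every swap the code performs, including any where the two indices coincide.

pivot = A[6] = 0; i = -1
j=0: A[0]=6 > 0 → no swap
j=1: A[1]=1 > 0 → no swap
j=2: A[2]=2 > 0 → no swap
j=3: A[3]=-1 ≤ 0 → i=0, swap A[0],A[3] → [-1, 1, 2, 6, 3, -2, 0]
j=4: A[4]=3 > 0 → no swap
j=5: A[5]=-2 ≤ 0 → i=1, swap A[1],A[5] → [-1, -2, 2, 6, 3, 1, 0]
final swap A[2],A[6] → [-1, -2, 0, 6, 3, 1, 2]; return 2

3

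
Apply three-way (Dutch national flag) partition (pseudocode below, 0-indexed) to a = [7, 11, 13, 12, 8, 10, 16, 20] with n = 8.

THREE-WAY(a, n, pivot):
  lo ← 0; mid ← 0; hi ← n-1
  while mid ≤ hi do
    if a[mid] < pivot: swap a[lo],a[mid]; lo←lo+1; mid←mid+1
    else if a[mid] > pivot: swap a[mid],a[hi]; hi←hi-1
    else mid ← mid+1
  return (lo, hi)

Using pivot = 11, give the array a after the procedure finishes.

[7, 10, 8, 11, 12, 16, 20, 13]

pivot = 11; lo=0, mid=0, hi=7
a[mid]=7<11: swap a[0],a[0]; lo=1,mid=1 → [7, 11, 13, 12, 8, 10, 16, 20]
a[mid]=11=11: mid=2
a[mid]=13>11: swap a[2],a[7]; hi=6 → [7, 11, 20, 12, 8, 10, 16, 13]
a[mid]=20>11: swap a[2],a[6]; hi=5 → [7, 11, 16, 12, 8, 10, 20, 13]
a[mid]=16>11: swap a[2],a[5]; hi=4 → [7, 11, 10, 12, 8, 16, 20, 13]
a[mid]=10<11: swap a[1],a[2]; lo=2,mid=3 → [7, 10, 11, 12, 8, 16, 20, 13]
a[mid]=12>11: swap a[3],a[4]; hi=3 → [7, 10, 11, 8, 12, 16, 20, 13]
a[mid]=8<11: swap a[2],a[3]; lo=3,mid=4 → [7, 10, 8, 11, 12, 16, 20, 13]
end: lo=3, hi=3; a = [7, 10, 8, 11, 12, 16, 20, 13]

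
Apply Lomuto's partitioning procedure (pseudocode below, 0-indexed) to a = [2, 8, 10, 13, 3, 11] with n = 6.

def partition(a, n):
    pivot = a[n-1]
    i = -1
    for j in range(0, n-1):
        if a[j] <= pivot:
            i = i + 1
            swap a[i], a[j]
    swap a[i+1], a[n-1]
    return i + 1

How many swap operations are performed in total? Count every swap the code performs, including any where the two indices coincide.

pivot = a[5] = 11; i = -1
j=0: a[0]=2 ≤ 11 → i=0, swap a[0],a[0] (no change) → [2, 8, 10, 13, 3, 11]
j=1: a[1]=8 ≤ 11 → i=1, swap a[1],a[1] (no change) → [2, 8, 10, 13, 3, 11]
j=2: a[2]=10 ≤ 11 → i=2, swap a[2],a[2] (no change) → [2, 8, 10, 13, 3, 11]
j=3: a[3]=13 > 11 → no swap
j=4: a[4]=3 ≤ 11 → i=3, swap a[3],a[4] → [2, 8, 10, 3, 13, 11]
final swap a[4],a[5] → [2, 8, 10, 3, 11, 13]; return 4

5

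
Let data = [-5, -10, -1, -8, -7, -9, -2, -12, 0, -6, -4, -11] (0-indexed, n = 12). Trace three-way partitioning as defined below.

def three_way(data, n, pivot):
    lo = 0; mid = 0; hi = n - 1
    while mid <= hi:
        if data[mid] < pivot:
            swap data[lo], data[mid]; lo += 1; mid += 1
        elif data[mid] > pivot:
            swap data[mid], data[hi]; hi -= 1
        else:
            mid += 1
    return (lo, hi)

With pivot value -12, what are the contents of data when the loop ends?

pivot = -12; lo=0, mid=0, hi=11
data[mid]=-5>-12: swap data[0],data[11]; hi=10 → [-11, -10, -1, -8, -7, -9, -2, -12, 0, -6, -4, -5]
data[mid]=-11>-12: swap data[0],data[10]; hi=9 → [-4, -10, -1, -8, -7, -9, -2, -12, 0, -6, -11, -5]
data[mid]=-4>-12: swap data[0],data[9]; hi=8 → [-6, -10, -1, -8, -7, -9, -2, -12, 0, -4, -11, -5]
data[mid]=-6>-12: swap data[0],data[8]; hi=7 → [0, -10, -1, -8, -7, -9, -2, -12, -6, -4, -11, -5]
data[mid]=0>-12: swap data[0],data[7]; hi=6 → [-12, -10, -1, -8, -7, -9, -2, 0, -6, -4, -11, -5]
data[mid]=-12=-12: mid=1
data[mid]=-10>-12: swap data[1],data[6]; hi=5 → [-12, -2, -1, -8, -7, -9, -10, 0, -6, -4, -11, -5]
data[mid]=-2>-12: swap data[1],data[5]; hi=4 → [-12, -9, -1, -8, -7, -2, -10, 0, -6, -4, -11, -5]
data[mid]=-9>-12: swap data[1],data[4]; hi=3 → [-12, -7, -1, -8, -9, -2, -10, 0, -6, -4, -11, -5]
data[mid]=-7>-12: swap data[1],data[3]; hi=2 → [-12, -8, -1, -7, -9, -2, -10, 0, -6, -4, -11, -5]
data[mid]=-8>-12: swap data[1],data[2]; hi=1 → [-12, -1, -8, -7, -9, -2, -10, 0, -6, -4, -11, -5]
data[mid]=-1>-12: swap data[1],data[1]; hi=0 → [-12, -1, -8, -7, -9, -2, -10, 0, -6, -4, -11, -5]
end: lo=0, hi=0; data = [-12, -1, -8, -7, -9, -2, -10, 0, -6, -4, -11, -5]

[-12, -1, -8, -7, -9, -2, -10, 0, -6, -4, -11, -5]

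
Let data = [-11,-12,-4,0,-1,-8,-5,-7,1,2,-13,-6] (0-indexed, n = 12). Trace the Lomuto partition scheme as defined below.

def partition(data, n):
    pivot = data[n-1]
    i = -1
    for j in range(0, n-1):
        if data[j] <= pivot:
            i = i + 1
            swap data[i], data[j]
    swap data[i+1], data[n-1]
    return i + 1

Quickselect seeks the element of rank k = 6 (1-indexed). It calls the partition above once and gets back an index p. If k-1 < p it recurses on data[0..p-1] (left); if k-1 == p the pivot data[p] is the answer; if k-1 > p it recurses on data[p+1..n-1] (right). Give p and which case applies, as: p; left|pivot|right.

5; pivot

pivot=-6, i=-1
j=0: -11≤-6, i=0, swap(0,0) ⇒ [-11,-12,-4,0,-1,-8,-5,-7,1,2,-13,-6]
j=1: -12≤-6, i=1, swap(1,1) ⇒ [-11,-12,-4,0,-1,-8,-5,-7,1,2,-13,-6]
j=2: -4>-6, skip
j=3: 0>-6, skip
j=4: -1>-6, skip
j=5: -8≤-6, i=2, swap(2,5) ⇒ [-11,-12,-8,0,-1,-4,-5,-7,1,2,-13,-6]
j=6: -5>-6, skip
j=7: -7≤-6, i=3, swap(3,7) ⇒ [-11,-12,-8,-7,-1,-4,-5,0,1,2,-13,-6]
j=8: 1>-6, skip
j=9: 2>-6, skip
j=10: -13≤-6, i=4, swap(4,10) ⇒ [-11,-12,-8,-7,-13,-4,-5,0,1,2,-1,-6]
swap(5,11) ⇒ [-11,-12,-8,-7,-13,-6,-5,0,1,2,-1,-4]; return 5
p = 5; k-1 = 5 == 5 ⇒ pivot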